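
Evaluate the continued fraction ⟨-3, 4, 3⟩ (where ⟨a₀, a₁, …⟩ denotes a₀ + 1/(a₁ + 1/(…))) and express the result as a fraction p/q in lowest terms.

-36/13

Start with 3.
4 + 1/(3/1) = 4 + 1/3 = 13/3
-3 + 1/(13/3) = -3 + 3/13 = -36/13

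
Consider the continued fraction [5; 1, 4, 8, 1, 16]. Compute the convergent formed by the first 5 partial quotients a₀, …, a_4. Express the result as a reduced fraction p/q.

Use the convergent recurrence hₖ = aₖ·hₖ₋₁ + hₖ₋₂ (and likewise for the denominators kₖ):
a_0 = 5: 5/1
a_1 = 1: 6/1
a_2 = 4: 29/5
a_3 = 8: 238/41
a_4 = 1: 267/46

267/46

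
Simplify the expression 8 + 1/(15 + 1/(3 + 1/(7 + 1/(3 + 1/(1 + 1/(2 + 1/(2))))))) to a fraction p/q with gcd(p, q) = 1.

a_0 = 8: 8/1
a_1 = 15: 121/15
a_2 = 3: 371/46
a_3 = 7: 2718/337
a_4 = 3: 8525/1057
a_5 = 1: 11243/1394
a_6 = 2: 31011/3845
a_7 = 2: 73265/9084

73265/9084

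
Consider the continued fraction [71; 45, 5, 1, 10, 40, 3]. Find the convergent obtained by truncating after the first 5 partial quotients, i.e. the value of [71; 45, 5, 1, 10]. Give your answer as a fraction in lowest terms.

208521/2936

Start with 10.
1 + 1/(10/1) = 1 + 1/10 = 11/10
5 + 1/(11/10) = 5 + 10/11 = 65/11
45 + 1/(65/11) = 45 + 11/65 = 2936/65
71 + 1/(2936/65) = 71 + 65/2936 = 208521/2936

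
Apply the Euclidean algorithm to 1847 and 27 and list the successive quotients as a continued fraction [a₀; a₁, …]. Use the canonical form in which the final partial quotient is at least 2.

1847 ÷ 27 → quotient 68, remainder 11
27 ÷ 11 → quotient 2, remainder 5
11 ÷ 5 → quotient 2, remainder 1
5 ÷ 1 → quotient 5, remainder 0

[68; 2, 2, 5]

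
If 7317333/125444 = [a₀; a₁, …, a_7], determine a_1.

7317333 = 58·125444 + 41581, so a_0 = 58
125444 = 3·41581 + 701, so a_1 = 3

3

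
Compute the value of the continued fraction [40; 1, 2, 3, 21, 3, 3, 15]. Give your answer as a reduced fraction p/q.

1345079/33049

Start with 15.
3 + 1/(15/1) = 3 + 1/15 = 46/15
3 + 1/(46/15) = 3 + 15/46 = 153/46
21 + 1/(153/46) = 21 + 46/153 = 3259/153
3 + 1/(3259/153) = 3 + 153/3259 = 9930/3259
2 + 1/(9930/3259) = 2 + 3259/9930 = 23119/9930
1 + 1/(23119/9930) = 1 + 9930/23119 = 33049/23119
40 + 1/(33049/23119) = 40 + 23119/33049 = 1345079/33049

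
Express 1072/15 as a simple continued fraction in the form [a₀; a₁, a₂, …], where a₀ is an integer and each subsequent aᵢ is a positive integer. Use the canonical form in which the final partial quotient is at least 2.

[71; 2, 7]

1072 = 71·15 + 7, so a_0 = 71
15 = 2·7 + 1, so a_1 = 2
7 = 7·1 + 0, so a_2 = 7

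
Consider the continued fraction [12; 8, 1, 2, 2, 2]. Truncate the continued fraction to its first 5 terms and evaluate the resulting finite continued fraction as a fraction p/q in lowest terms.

Start with 2.
2 + 1/(2/1) = 2 + 1/2 = 5/2
1 + 1/(5/2) = 1 + 2/5 = 7/5
8 + 1/(7/5) = 8 + 5/7 = 61/7
12 + 1/(61/7) = 12 + 7/61 = 739/61

739/61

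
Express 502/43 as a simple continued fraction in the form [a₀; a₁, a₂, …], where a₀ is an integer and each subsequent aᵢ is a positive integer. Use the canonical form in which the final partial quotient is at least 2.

[11; 1, 2, 14]

Run the Euclidean algorithm, recording each quotient:
⌊502/43⌋ = 11, remainder 29
⌊43/29⌋ = 1, remainder 14
⌊29/14⌋ = 2, remainder 1
⌊14/1⌋ = 14, remainder 0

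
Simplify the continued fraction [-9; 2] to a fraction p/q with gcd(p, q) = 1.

-17/2

a_0 = -9: -9/1
a_1 = 2: -17/2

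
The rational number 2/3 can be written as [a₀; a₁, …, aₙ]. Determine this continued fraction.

[0; 1, 2]

Apply division with remainder until the remainder is 0:
2 = 0·3 + 2, so a_0 = 0
3 = 1·2 + 1, so a_1 = 1
2 = 2·1 + 0, so a_2 = 2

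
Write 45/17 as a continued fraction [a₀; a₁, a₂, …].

Run the Euclidean algorithm, recording each quotient:
⌊45/17⌋ = 2, remainder 11
⌊17/11⌋ = 1, remainder 6
⌊11/6⌋ = 1, remainder 5
⌊6/5⌋ = 1, remainder 1
⌊5/1⌋ = 5, remainder 0

[2; 1, 1, 1, 5]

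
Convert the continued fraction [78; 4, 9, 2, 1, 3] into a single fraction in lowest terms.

Compute successive convergents:
a_0 = 78: 78/1
a_1 = 4: 313/4
a_2 = 9: 2895/37
a_3 = 2: 6103/78
a_4 = 1: 8998/115
a_5 = 3: 33097/423

33097/423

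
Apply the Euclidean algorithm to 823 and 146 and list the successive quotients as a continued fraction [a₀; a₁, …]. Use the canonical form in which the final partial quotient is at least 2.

Apply division with remainder until the remainder is 0:
823 ÷ 146 → quotient 5, remainder 93
146 ÷ 93 → quotient 1, remainder 53
93 ÷ 53 → quotient 1, remainder 40
53 ÷ 40 → quotient 1, remainder 13
40 ÷ 13 → quotient 3, remainder 1
13 ÷ 1 → quotient 13, remainder 0

[5; 1, 1, 1, 3, 13]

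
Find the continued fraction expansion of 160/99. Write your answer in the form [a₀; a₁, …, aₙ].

[1; 1, 1, 1, 1, 1, 1, 7]

Run the Euclidean algorithm, recording each quotient:
⌊160/99⌋ = 1, remainder 61
⌊99/61⌋ = 1, remainder 38
⌊61/38⌋ = 1, remainder 23
⌊38/23⌋ = 1, remainder 15
⌊23/15⌋ = 1, remainder 8
⌊15/8⌋ = 1, remainder 7
⌊8/7⌋ = 1, remainder 1
⌊7/1⌋ = 7, remainder 0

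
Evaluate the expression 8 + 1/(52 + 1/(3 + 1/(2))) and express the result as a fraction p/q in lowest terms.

2935/366

Compute successive convergents:
a_0 = 8: 8/1
a_1 = 52: 417/52
a_2 = 3: 1259/157
a_3 = 2: 2935/366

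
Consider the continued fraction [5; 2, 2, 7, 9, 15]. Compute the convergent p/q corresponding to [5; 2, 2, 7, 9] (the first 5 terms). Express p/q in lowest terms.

a_0 = 5: 5/1
a_1 = 2: 11/2
a_2 = 2: 27/5
a_3 = 7: 200/37
a_4 = 9: 1827/338

1827/338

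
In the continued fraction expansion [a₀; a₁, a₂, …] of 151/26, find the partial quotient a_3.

⌊151/26⌋ = 5, remainder 21
⌊26/21⌋ = 1, remainder 5
⌊21/5⌋ = 4, remainder 1
⌊5/1⌋ = 5, remainder 0

5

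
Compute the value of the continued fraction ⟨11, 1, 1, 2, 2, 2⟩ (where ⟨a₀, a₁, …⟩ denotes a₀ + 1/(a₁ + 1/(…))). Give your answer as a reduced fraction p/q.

336/29

a_0 = 11: 11/1
a_1 = 1: 12/1
a_2 = 1: 23/2
a_3 = 2: 58/5
a_4 = 2: 139/12
a_5 = 2: 336/29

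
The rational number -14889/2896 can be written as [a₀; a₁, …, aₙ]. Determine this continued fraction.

[-6; 1, 6, 12, 2, 1, 1, 6]

Repeatedly divide and take the remainder:
-14889 = -6·2896 + 2487, so a_0 = -6
2896 = 1·2487 + 409, so a_1 = 1
2487 = 6·409 + 33, so a_2 = 6
409 = 12·33 + 13, so a_3 = 12
33 = 2·13 + 7, so a_4 = 2
13 = 1·7 + 6, so a_5 = 1
7 = 1·6 + 1, so a_6 = 1
6 = 6·1 + 0, so a_7 = 6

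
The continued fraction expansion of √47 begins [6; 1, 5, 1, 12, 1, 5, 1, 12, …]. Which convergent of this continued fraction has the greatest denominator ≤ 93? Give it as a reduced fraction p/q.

617/90

a_0 = 6: 6/1  (≤ bound)
a_1 = 1: 7/1  (≤ bound)
a_2 = 5: 41/6  (≤ bound)
a_3 = 1: 48/7  (≤ bound)
a_4 = 12: 617/90  (≤ bound)
a_5 = 1: 665/97  (> 93, stop)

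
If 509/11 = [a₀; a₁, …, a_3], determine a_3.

2

⌊509/11⌋ = 46, remainder 3
⌊11/3⌋ = 3, remainder 2
⌊3/2⌋ = 1, remainder 1
⌊2/1⌋ = 2, remainder 0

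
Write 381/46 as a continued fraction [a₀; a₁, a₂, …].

[8; 3, 1, 1, 6]

Repeatedly divide and take the remainder:
⌊381/46⌋ = 8, remainder 13
⌊46/13⌋ = 3, remainder 7
⌊13/7⌋ = 1, remainder 6
⌊7/6⌋ = 1, remainder 1
⌊6/1⌋ = 6, remainder 0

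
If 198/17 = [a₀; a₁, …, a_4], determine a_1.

1

198 = 11·17 + 11, so a_0 = 11
17 = 1·11 + 6, so a_1 = 1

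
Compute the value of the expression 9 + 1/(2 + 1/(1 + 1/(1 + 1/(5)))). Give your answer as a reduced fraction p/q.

a_0 = 9: 9/1
a_1 = 2: 19/2
a_2 = 1: 28/3
a_3 = 1: 47/5
a_4 = 5: 263/28

263/28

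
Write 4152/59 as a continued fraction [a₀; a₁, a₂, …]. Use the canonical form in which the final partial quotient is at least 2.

[70; 2, 1, 2, 7]

Run the Euclidean algorithm, recording each quotient:
4152 ÷ 59 → quotient 70, remainder 22
59 ÷ 22 → quotient 2, remainder 15
22 ÷ 15 → quotient 1, remainder 7
15 ÷ 7 → quotient 2, remainder 1
7 ÷ 1 → quotient 7, remainder 0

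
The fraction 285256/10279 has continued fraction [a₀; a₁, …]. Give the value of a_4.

Repeatedly divide and take the remainder:
285256 = 27·10279 + 7723, so a_0 = 27
10279 = 1·7723 + 2556, so a_1 = 1
7723 = 3·2556 + 55, so a_2 = 3
2556 = 46·55 + 26, so a_3 = 46
55 = 2·26 + 3, so a_4 = 2

2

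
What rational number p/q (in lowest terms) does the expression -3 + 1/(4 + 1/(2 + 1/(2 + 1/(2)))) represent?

Starting at the tail and folding back:
Start with 2.
2 + 1/(2/1) = 2 + 1/2 = 5/2
2 + 1/(5/2) = 2 + 2/5 = 12/5
4 + 1/(12/5) = 4 + 5/12 = 53/12
-3 + 1/(53/12) = -3 + 12/53 = -147/53

-147/53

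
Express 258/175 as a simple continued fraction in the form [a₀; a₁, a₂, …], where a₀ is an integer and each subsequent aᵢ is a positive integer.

Apply division with remainder until the remainder is 0:
⌊258/175⌋ = 1, remainder 83
⌊175/83⌋ = 2, remainder 9
⌊83/9⌋ = 9, remainder 2
⌊9/2⌋ = 4, remainder 1
⌊2/1⌋ = 2, remainder 0

[1; 2, 9, 4, 2]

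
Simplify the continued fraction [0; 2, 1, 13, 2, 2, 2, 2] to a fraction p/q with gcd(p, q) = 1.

418/1225

Start with 2.
2 + 1/(2/1) = 2 + 1/2 = 5/2
2 + 1/(5/2) = 2 + 2/5 = 12/5
2 + 1/(12/5) = 2 + 5/12 = 29/12
13 + 1/(29/12) = 13 + 12/29 = 389/29
1 + 1/(389/29) = 1 + 29/389 = 418/389
2 + 1/(418/389) = 2 + 389/418 = 1225/418
0 + 1/(1225/418) = 0 + 418/1225 = 418/1225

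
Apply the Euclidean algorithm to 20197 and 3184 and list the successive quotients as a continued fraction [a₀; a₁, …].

[6; 2, 1, 10, 1, 1, 47]

Run the Euclidean algorithm, recording each quotient:
20197 = 6·3184 + 1093, so a_0 = 6
3184 = 2·1093 + 998, so a_1 = 2
1093 = 1·998 + 95, so a_2 = 1
998 = 10·95 + 48, so a_3 = 10
95 = 1·48 + 47, so a_4 = 1
48 = 1·47 + 1, so a_5 = 1
47 = 47·1 + 0, so a_6 = 47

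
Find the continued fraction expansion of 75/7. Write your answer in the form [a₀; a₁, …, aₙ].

[10; 1, 2, 2]

Apply division with remainder until the remainder is 0:
75 ÷ 7 → quotient 10, remainder 5
7 ÷ 5 → quotient 1, remainder 2
5 ÷ 2 → quotient 2, remainder 1
2 ÷ 1 → quotient 2, remainder 0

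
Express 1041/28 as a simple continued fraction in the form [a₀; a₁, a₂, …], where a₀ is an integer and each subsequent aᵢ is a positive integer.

[37; 5, 1, 1, 2]

1041 = 37·28 + 5, so a_0 = 37
28 = 5·5 + 3, so a_1 = 5
5 = 1·3 + 2, so a_2 = 1
3 = 1·2 + 1, so a_3 = 1
2 = 2·1 + 0, so a_4 = 2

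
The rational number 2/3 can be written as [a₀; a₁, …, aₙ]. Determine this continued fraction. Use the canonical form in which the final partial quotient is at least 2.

[0; 1, 2]

2 ÷ 3 → quotient 0, remainder 2
3 ÷ 2 → quotient 1, remainder 1
2 ÷ 1 → quotient 2, remainder 0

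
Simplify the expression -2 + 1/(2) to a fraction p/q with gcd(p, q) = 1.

-3/2

a_0 = -2: -2/1
a_1 = 2: -3/2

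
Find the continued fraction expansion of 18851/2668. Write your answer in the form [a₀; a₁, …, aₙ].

18851 = 7·2668 + 175, so a_0 = 7
2668 = 15·175 + 43, so a_1 = 15
175 = 4·43 + 3, so a_2 = 4
43 = 14·3 + 1, so a_3 = 14
3 = 3·1 + 0, so a_4 = 3

[7; 15, 4, 14, 3]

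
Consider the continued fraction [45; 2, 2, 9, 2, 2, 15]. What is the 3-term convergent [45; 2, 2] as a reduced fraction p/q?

Start with 2.
2 + 1/(2/1) = 2 + 1/2 = 5/2
45 + 1/(5/2) = 45 + 2/5 = 227/5

227/5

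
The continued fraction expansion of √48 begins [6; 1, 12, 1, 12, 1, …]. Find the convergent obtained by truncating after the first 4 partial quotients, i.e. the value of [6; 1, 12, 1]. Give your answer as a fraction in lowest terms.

97/14

a_0 = 6: 6/1
a_1 = 1: 7/1
a_2 = 12: 90/13
a_3 = 1: 97/14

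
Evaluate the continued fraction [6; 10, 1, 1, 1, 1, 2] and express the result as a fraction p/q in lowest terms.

841/138

a_0 = 6: 6/1
a_1 = 10: 61/10
a_2 = 1: 67/11
a_3 = 1: 128/21
a_4 = 1: 195/32
a_5 = 1: 323/53
a_6 = 2: 841/138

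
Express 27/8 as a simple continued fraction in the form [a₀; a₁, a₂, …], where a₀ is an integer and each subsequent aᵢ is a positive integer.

[3; 2, 1, 2]

Repeatedly divide and take the remainder:
⌊27/8⌋ = 3, remainder 3
⌊8/3⌋ = 2, remainder 2
⌊3/2⌋ = 1, remainder 1
⌊2/1⌋ = 2, remainder 0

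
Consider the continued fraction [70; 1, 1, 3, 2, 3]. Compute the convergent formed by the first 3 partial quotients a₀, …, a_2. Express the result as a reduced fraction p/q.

141/2

Start with 1.
1 + 1/(1/1) = 1 + 1/1 = 2/1
70 + 1/(2/1) = 70 + 1/2 = 141/2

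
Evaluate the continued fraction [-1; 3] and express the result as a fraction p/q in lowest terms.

Compute successive convergents:
a_0 = -1: -1/1
a_1 = 3: -2/3

-2/3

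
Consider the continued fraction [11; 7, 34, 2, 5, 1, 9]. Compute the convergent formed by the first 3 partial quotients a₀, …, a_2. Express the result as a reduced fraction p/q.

a_0 = 11: 11/1
a_1 = 7: 78/7
a_2 = 34: 2663/239

2663/239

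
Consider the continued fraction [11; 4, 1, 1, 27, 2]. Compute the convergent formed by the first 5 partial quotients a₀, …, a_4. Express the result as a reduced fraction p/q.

Work from the innermost term outward:
Start with 27.
1 + 1/(27/1) = 1 + 1/27 = 28/27
1 + 1/(28/27) = 1 + 27/28 = 55/28
4 + 1/(55/28) = 4 + 28/55 = 248/55
11 + 1/(248/55) = 11 + 55/248 = 2783/248

2783/248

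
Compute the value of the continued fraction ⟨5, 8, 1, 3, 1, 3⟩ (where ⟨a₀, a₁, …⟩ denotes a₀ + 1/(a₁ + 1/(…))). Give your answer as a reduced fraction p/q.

Use the convergent recurrence hₖ = aₖ·hₖ₋₁ + hₖ₋₂ (and likewise for the denominators kₖ):
a_0 = 5: 5/1
a_1 = 8: 41/8
a_2 = 1: 46/9
a_3 = 3: 179/35
a_4 = 1: 225/44
a_5 = 3: 854/167

854/167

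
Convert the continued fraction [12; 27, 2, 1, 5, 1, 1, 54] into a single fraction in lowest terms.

664358/55195

Start with 54.
1 + 1/(54/1) = 1 + 1/54 = 55/54
1 + 1/(55/54) = 1 + 54/55 = 109/55
5 + 1/(109/55) = 5 + 55/109 = 600/109
1 + 1/(600/109) = 1 + 109/600 = 709/600
2 + 1/(709/600) = 2 + 600/709 = 2018/709
27 + 1/(2018/709) = 27 + 709/2018 = 55195/2018
12 + 1/(55195/2018) = 12 + 2018/55195 = 664358/55195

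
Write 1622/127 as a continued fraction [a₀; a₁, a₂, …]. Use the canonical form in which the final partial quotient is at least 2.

[12; 1, 3, 2, 1, 1, 1, 3]

1622 ÷ 127 → quotient 12, remainder 98
127 ÷ 98 → quotient 1, remainder 29
98 ÷ 29 → quotient 3, remainder 11
29 ÷ 11 → quotient 2, remainder 7
11 ÷ 7 → quotient 1, remainder 4
7 ÷ 4 → quotient 1, remainder 3
4 ÷ 3 → quotient 1, remainder 1
3 ÷ 1 → quotient 3, remainder 0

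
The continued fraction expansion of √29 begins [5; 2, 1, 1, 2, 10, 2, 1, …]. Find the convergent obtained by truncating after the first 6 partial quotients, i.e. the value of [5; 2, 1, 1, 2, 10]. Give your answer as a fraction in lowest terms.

Use the convergent recurrence hₖ = aₖ·hₖ₋₁ + hₖ₋₂ (and likewise for the denominators kₖ):
a_0 = 5: 5/1
a_1 = 2: 11/2
a_2 = 1: 16/3
a_3 = 1: 27/5
a_4 = 2: 70/13
a_5 = 10: 727/135

727/135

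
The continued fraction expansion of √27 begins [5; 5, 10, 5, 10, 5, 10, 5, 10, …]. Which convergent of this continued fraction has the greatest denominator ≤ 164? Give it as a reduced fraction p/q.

List convergents until the denominator exceeds the bound:
a_0 = 5: 5/1  (≤ bound)
a_1 = 5: 26/5  (≤ bound)
a_2 = 10: 265/51  (≤ bound)
a_3 = 5: 1351/260  (> 164, stop)

265/51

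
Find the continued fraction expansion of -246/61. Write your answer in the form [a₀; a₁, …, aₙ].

Repeatedly divide and take the remainder:
-246 ÷ 61 → quotient -5, remainder 59
61 ÷ 59 → quotient 1, remainder 2
59 ÷ 2 → quotient 29, remainder 1
2 ÷ 1 → quotient 2, remainder 0

[-5; 1, 29, 2]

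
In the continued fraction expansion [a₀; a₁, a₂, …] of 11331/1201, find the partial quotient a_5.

1

11331 = 9·1201 + 522, so a_0 = 9
1201 = 2·522 + 157, so a_1 = 2
522 = 3·157 + 51, so a_2 = 3
157 = 3·51 + 4, so a_3 = 3
51 = 12·4 + 3, so a_4 = 12
4 = 1·3 + 1, so a_5 = 1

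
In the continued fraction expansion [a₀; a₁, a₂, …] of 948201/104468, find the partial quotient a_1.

13

⌊948201/104468⌋ = 9, remainder 7989
⌊104468/7989⌋ = 13, remainder 611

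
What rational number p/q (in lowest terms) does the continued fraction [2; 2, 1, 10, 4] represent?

307/131

Build up convergents one term at a time:
a_0 = 2: 2/1
a_1 = 2: 5/2
a_2 = 1: 7/3
a_3 = 10: 75/32
a_4 = 4: 307/131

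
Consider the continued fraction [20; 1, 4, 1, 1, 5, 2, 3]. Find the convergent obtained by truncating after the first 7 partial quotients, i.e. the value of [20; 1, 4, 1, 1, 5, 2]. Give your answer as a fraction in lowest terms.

2769/133

Use the convergent recurrence hₖ = aₖ·hₖ₋₁ + hₖ₋₂ (and likewise for the denominators kₖ):
a_0 = 20: 20/1
a_1 = 1: 21/1
a_2 = 4: 104/5
a_3 = 1: 125/6
a_4 = 1: 229/11
a_5 = 5: 1270/61
a_6 = 2: 2769/133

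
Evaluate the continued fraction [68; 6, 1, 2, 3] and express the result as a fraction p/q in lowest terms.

Use the convergent recurrence hₖ = aₖ·hₖ₋₁ + hₖ₋₂ (and likewise for the denominators kₖ):
a_0 = 68: 68/1
a_1 = 6: 409/6
a_2 = 1: 477/7
a_3 = 2: 1363/20
a_4 = 3: 4566/67

4566/67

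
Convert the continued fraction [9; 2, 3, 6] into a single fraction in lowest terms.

Work from the innermost term outward:
Start with 6.
3 + 1/(6/1) = 3 + 1/6 = 19/6
2 + 1/(19/6) = 2 + 6/19 = 44/19
9 + 1/(44/19) = 9 + 19/44 = 415/44

415/44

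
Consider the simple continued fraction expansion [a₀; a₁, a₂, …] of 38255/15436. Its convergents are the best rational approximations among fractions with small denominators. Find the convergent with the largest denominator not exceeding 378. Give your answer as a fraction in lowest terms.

57/23

a_0 = 2: 2/1  (≤ bound)
a_1 = 2: 5/2  (≤ bound)
a_2 = 11: 57/23  (≤ bound)
a_3 = 51: 2912/1175  (> 378, stop)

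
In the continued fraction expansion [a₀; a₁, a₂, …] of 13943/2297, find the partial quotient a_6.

Apply division with remainder until the remainder is 0:
⌊13943/2297⌋ = 6, remainder 161
⌊2297/161⌋ = 14, remainder 43
⌊161/43⌋ = 3, remainder 32
⌊43/32⌋ = 1, remainder 11
⌊32/11⌋ = 2, remainder 10
⌊11/10⌋ = 1, remainder 1
⌊10/1⌋ = 10, remainder 0

10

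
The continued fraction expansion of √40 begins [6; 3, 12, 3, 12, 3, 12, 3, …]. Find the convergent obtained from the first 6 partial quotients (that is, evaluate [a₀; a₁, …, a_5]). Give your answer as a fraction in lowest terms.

a_0 = 6: 6/1
a_1 = 3: 19/3
a_2 = 12: 234/37
a_3 = 3: 721/114
a_4 = 12: 8886/1405
a_5 = 3: 27379/4329

27379/4329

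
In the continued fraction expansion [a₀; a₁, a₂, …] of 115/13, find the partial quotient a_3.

2

115 = 8·13 + 11, so a_0 = 8
13 = 1·11 + 2, so a_1 = 1
11 = 5·2 + 1, so a_2 = 5
2 = 2·1 + 0, so a_3 = 2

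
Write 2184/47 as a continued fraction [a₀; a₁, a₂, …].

2184 = 46·47 + 22, so a_0 = 46
47 = 2·22 + 3, so a_1 = 2
22 = 7·3 + 1, so a_2 = 7
3 = 3·1 + 0, so a_3 = 3

[46; 2, 7, 3]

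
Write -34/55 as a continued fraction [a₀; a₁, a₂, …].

⌊-34/55⌋ = -1, remainder 21
⌊55/21⌋ = 2, remainder 13
⌊21/13⌋ = 1, remainder 8
⌊13/8⌋ = 1, remainder 5
⌊8/5⌋ = 1, remainder 3
⌊5/3⌋ = 1, remainder 2
⌊3/2⌋ = 1, remainder 1
⌊2/1⌋ = 2, remainder 0

[-1; 2, 1, 1, 1, 1, 1, 2]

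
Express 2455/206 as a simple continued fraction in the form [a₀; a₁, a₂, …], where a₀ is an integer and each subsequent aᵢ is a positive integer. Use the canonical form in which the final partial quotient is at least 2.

[11; 1, 11, 8, 2]

2455 ÷ 206 → quotient 11, remainder 189
206 ÷ 189 → quotient 1, remainder 17
189 ÷ 17 → quotient 11, remainder 2
17 ÷ 2 → quotient 8, remainder 1
2 ÷ 1 → quotient 2, remainder 0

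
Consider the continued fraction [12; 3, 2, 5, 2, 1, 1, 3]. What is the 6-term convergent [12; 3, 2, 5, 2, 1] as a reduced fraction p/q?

Build up convergents one term at a time:
a_0 = 12: 12/1
a_1 = 3: 37/3
a_2 = 2: 86/7
a_3 = 5: 467/38
a_4 = 2: 1020/83
a_5 = 1: 1487/121

1487/121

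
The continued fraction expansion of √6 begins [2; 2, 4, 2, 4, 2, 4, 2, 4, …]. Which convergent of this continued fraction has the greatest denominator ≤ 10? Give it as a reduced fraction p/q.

List convergents until the denominator exceeds the bound:
a_0 = 2: 2/1  (≤ bound)
a_1 = 2: 5/2  (≤ bound)
a_2 = 4: 22/9  (≤ bound)
a_3 = 2: 49/20  (> 10, stop)

22/9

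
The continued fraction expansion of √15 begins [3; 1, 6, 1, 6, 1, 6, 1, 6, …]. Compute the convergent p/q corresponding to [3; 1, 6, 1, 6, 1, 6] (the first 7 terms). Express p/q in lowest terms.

Use the convergent recurrence hₖ = aₖ·hₖ₋₁ + hₖ₋₂ (and likewise for the denominators kₖ):
a_0 = 3: 3/1
a_1 = 1: 4/1
a_2 = 6: 27/7
a_3 = 1: 31/8
a_4 = 6: 213/55
a_5 = 1: 244/63
a_6 = 6: 1677/433

1677/433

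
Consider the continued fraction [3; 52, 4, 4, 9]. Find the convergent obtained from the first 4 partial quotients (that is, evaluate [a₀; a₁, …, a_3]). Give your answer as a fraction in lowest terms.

2681/888

Work from the innermost term outward:
Start with 4.
4 + 1/(4/1) = 4 + 1/4 = 17/4
52 + 1/(17/4) = 52 + 4/17 = 888/17
3 + 1/(888/17) = 3 + 17/888 = 2681/888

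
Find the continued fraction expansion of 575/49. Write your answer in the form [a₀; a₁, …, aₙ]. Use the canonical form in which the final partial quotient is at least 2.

[11; 1, 2, 1, 3, 3]

575 = 11·49 + 36, so a_0 = 11
49 = 1·36 + 13, so a_1 = 1
36 = 2·13 + 10, so a_2 = 2
13 = 1·10 + 3, so a_3 = 1
10 = 3·3 + 1, so a_4 = 3
3 = 3·1 + 0, so a_5 = 3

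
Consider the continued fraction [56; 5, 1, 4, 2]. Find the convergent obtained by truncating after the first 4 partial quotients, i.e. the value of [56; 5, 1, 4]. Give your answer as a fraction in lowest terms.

a_0 = 56: 56/1
a_1 = 5: 281/5
a_2 = 1: 337/6
a_3 = 4: 1629/29

1629/29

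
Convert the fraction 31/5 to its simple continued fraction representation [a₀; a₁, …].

Run the Euclidean algorithm, recording each quotient:
31 = 6·5 + 1, so a_0 = 6
5 = 5·1 + 0, so a_1 = 5

[6; 5]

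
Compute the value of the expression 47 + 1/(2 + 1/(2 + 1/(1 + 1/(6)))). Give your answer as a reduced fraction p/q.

2229/47

Compute successive convergents:
a_0 = 47: 47/1
a_1 = 2: 95/2
a_2 = 2: 237/5
a_3 = 1: 332/7
a_4 = 6: 2229/47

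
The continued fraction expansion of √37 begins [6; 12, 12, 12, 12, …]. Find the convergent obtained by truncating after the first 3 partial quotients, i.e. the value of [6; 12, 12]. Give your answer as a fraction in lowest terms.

882/145

Starting at the tail and folding back:
Start with 12.
12 + 1/(12/1) = 12 + 1/12 = 145/12
6 + 1/(145/12) = 6 + 12/145 = 882/145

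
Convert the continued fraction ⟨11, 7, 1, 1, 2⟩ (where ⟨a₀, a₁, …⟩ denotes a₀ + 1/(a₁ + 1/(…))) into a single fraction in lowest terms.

423/38

Start with 2.
1 + 1/(2/1) = 1 + 1/2 = 3/2
1 + 1/(3/2) = 1 + 2/3 = 5/3
7 + 1/(5/3) = 7 + 3/5 = 38/5
11 + 1/(38/5) = 11 + 5/38 = 423/38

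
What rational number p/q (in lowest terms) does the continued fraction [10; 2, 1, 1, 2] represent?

Start with 2.
1 + 1/(2/1) = 1 + 1/2 = 3/2
1 + 1/(3/2) = 1 + 2/3 = 5/3
2 + 1/(5/3) = 2 + 3/5 = 13/5
10 + 1/(13/5) = 10 + 5/13 = 135/13

135/13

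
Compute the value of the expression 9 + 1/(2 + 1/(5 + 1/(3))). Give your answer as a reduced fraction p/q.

Starting at the tail and folding back:
Start with 3.
5 + 1/(3/1) = 5 + 1/3 = 16/3
2 + 1/(16/3) = 2 + 3/16 = 35/16
9 + 1/(35/16) = 9 + 16/35 = 331/35

331/35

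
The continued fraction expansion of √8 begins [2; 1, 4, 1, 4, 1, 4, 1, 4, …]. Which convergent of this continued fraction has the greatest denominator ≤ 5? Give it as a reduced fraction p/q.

14/5

a_0 = 2: 2/1  (≤ bound)
a_1 = 1: 3/1  (≤ bound)
a_2 = 4: 14/5  (≤ bound)
a_3 = 1: 17/6  (> 5, stop)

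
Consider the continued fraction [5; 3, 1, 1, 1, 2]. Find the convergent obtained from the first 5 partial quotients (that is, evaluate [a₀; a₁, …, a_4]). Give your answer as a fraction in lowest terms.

58/11

Use the convergent recurrence hₖ = aₖ·hₖ₋₁ + hₖ₋₂ (and likewise for the denominators kₖ):
a_0 = 5: 5/1
a_1 = 3: 16/3
a_2 = 1: 21/4
a_3 = 1: 37/7
a_4 = 1: 58/11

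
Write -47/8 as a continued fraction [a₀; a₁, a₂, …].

[-6; 8]

-47 ÷ 8 → quotient -6, remainder 1
8 ÷ 1 → quotient 8, remainder 0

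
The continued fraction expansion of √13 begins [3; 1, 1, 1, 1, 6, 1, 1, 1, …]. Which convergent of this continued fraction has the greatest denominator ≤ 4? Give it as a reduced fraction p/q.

11/3

List convergents until the denominator exceeds the bound:
a_0 = 3: 3/1  (≤ bound)
a_1 = 1: 4/1  (≤ bound)
a_2 = 1: 7/2  (≤ bound)
a_3 = 1: 11/3  (≤ bound)
a_4 = 1: 18/5  (> 4, stop)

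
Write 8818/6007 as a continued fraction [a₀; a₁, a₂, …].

Apply division with remainder until the remainder is 0:
8818 ÷ 6007 → quotient 1, remainder 2811
6007 ÷ 2811 → quotient 2, remainder 385
2811 ÷ 385 → quotient 7, remainder 116
385 ÷ 116 → quotient 3, remainder 37
116 ÷ 37 → quotient 3, remainder 5
37 ÷ 5 → quotient 7, remainder 2
5 ÷ 2 → quotient 2, remainder 1
2 ÷ 1 → quotient 2, remainder 0

[1; 2, 7, 3, 3, 7, 2, 2]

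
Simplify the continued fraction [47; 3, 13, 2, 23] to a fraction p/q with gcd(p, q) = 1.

a_0 = 47: 47/1
a_1 = 3: 142/3
a_2 = 13: 1893/40
a_3 = 2: 3928/83
a_4 = 23: 92237/1949

92237/1949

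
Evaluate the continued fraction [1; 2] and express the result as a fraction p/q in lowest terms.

a_0 = 1: 1/1
a_1 = 2: 3/2

3/2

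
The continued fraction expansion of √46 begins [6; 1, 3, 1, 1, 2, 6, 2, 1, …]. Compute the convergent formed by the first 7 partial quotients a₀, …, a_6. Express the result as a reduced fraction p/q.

997/147

Collapse the nested fraction from the inside out:
Start with 6.
2 + 1/(6/1) = 2 + 1/6 = 13/6
1 + 1/(13/6) = 1 + 6/13 = 19/13
1 + 1/(19/13) = 1 + 13/19 = 32/19
3 + 1/(32/19) = 3 + 19/32 = 115/32
1 + 1/(115/32) = 1 + 32/115 = 147/115
6 + 1/(147/115) = 6 + 115/147 = 997/147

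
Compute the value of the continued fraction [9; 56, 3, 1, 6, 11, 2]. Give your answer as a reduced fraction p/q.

Starting at the tail and folding back:
Start with 2.
11 + 1/(2/1) = 11 + 1/2 = 23/2
6 + 1/(23/2) = 6 + 2/23 = 140/23
1 + 1/(140/23) = 1 + 23/140 = 163/140
3 + 1/(163/140) = 3 + 140/163 = 629/163
56 + 1/(629/163) = 56 + 163/629 = 35387/629
9 + 1/(35387/629) = 9 + 629/35387 = 319112/35387

319112/35387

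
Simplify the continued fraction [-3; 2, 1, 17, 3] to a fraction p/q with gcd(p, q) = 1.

-431/162

Collapse the nested fraction from the inside out:
Start with 3.
17 + 1/(3/1) = 17 + 1/3 = 52/3
1 + 1/(52/3) = 1 + 3/52 = 55/52
2 + 1/(55/52) = 2 + 52/55 = 162/55
-3 + 1/(162/55) = -3 + 55/162 = -431/162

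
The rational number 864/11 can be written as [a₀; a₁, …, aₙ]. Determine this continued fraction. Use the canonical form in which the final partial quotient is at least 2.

[78; 1, 1, 5]

Run the Euclidean algorithm, recording each quotient:
864 ÷ 11 → quotient 78, remainder 6
11 ÷ 6 → quotient 1, remainder 5
6 ÷ 5 → quotient 1, remainder 1
5 ÷ 1 → quotient 5, remainder 0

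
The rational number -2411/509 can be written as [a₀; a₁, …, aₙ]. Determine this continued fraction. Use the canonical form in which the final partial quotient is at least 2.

[-5; 3, 1, 3, 1, 26]

-2411 ÷ 509 → quotient -5, remainder 134
509 ÷ 134 → quotient 3, remainder 107
134 ÷ 107 → quotient 1, remainder 27
107 ÷ 27 → quotient 3, remainder 26
27 ÷ 26 → quotient 1, remainder 1
26 ÷ 1 → quotient 26, remainder 0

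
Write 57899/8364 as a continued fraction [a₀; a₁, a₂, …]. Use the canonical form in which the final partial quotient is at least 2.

[6; 1, 11, 1, 7, 1, 8, 8]

Repeatedly divide and take the remainder:
⌊57899/8364⌋ = 6, remainder 7715
⌊8364/7715⌋ = 1, remainder 649
⌊7715/649⌋ = 11, remainder 576
⌊649/576⌋ = 1, remainder 73
⌊576/73⌋ = 7, remainder 65
⌊73/65⌋ = 1, remainder 8
⌊65/8⌋ = 8, remainder 1
⌊8/1⌋ = 8, remainder 0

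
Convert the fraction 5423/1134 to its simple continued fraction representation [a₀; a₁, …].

5423 = 4·1134 + 887, so a_0 = 4
1134 = 1·887 + 247, so a_1 = 1
887 = 3·247 + 146, so a_2 = 3
247 = 1·146 + 101, so a_3 = 1
146 = 1·101 + 45, so a_4 = 1
101 = 2·45 + 11, so a_5 = 2
45 = 4·11 + 1, so a_6 = 4
11 = 11·1 + 0, so a_7 = 11

[4; 1, 3, 1, 1, 2, 4, 11]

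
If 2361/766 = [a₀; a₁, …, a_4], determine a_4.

3

2361 = 3·766 + 63, so a_0 = 3
766 = 12·63 + 10, so a_1 = 12
63 = 6·10 + 3, so a_2 = 6
10 = 3·3 + 1, so a_3 = 3
3 = 3·1 + 0, so a_4 = 3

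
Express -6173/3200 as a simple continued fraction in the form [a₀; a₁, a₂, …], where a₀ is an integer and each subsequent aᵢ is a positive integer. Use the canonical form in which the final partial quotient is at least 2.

[-2; 14, 10, 3, 7]

Apply division with remainder until the remainder is 0:
-6173 = -2·3200 + 227, so a_0 = -2
3200 = 14·227 + 22, so a_1 = 14
227 = 10·22 + 7, so a_2 = 10
22 = 3·7 + 1, so a_3 = 3
7 = 7·1 + 0, so a_4 = 7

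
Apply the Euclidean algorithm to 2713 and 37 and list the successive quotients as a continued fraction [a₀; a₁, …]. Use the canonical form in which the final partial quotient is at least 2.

[73; 3, 12]

2713 = 73·37 + 12, so a_0 = 73
37 = 3·12 + 1, so a_1 = 3
12 = 12·1 + 0, so a_2 = 12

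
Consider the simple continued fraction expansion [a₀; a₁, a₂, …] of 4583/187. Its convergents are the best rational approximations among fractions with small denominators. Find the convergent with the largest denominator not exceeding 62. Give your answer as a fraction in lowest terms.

1495/61

a_0 = 24: 24/1  (≤ bound)
a_1 = 1: 25/1  (≤ bound)
a_2 = 1: 49/2  (≤ bound)
a_3 = 30: 1495/61  (≤ bound)
a_4 = 1: 1544/63  (> 62, stop)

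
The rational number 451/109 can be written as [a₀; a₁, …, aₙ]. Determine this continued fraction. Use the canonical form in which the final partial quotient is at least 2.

Apply division with remainder until the remainder is 0:
451 = 4·109 + 15, so a_0 = 4
109 = 7·15 + 4, so a_1 = 7
15 = 3·4 + 3, so a_2 = 3
4 = 1·3 + 1, so a_3 = 1
3 = 3·1 + 0, so a_4 = 3

[4; 7, 3, 1, 3]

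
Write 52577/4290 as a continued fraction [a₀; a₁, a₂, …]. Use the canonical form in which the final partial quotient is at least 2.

Apply division with remainder until the remainder is 0:
52577 = 12·4290 + 1097, so a_0 = 12
4290 = 3·1097 + 999, so a_1 = 3
1097 = 1·999 + 98, so a_2 = 1
999 = 10·98 + 19, so a_3 = 10
98 = 5·19 + 3, so a_4 = 5
19 = 6·3 + 1, so a_5 = 6
3 = 3·1 + 0, so a_6 = 3

[12; 3, 1, 10, 5, 6, 3]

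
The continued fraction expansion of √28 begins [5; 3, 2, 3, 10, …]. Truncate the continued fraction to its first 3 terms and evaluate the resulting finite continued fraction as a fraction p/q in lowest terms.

Starting at the tail and folding back:
Start with 2.
3 + 1/(2/1) = 3 + 1/2 = 7/2
5 + 1/(7/2) = 5 + 2/7 = 37/7

37/7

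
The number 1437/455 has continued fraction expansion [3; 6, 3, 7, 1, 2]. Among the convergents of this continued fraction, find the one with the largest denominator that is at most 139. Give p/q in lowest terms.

439/139

List convergents until the denominator exceeds the bound:
a_0 = 3: 3/1  (≤ bound)
a_1 = 6: 19/6  (≤ bound)
a_2 = 3: 60/19  (≤ bound)
a_3 = 7: 439/139  (≤ bound)
a_4 = 1: 499/158  (> 139, stop)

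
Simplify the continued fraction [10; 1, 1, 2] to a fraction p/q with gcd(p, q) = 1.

53/5

Start with 2.
1 + 1/(2/1) = 1 + 1/2 = 3/2
1 + 1/(3/2) = 1 + 2/3 = 5/3
10 + 1/(5/3) = 10 + 3/5 = 53/5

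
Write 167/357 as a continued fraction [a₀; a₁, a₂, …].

167 = 0·357 + 167, so a_0 = 0
357 = 2·167 + 23, so a_1 = 2
167 = 7·23 + 6, so a_2 = 7
23 = 3·6 + 5, so a_3 = 3
6 = 1·5 + 1, so a_4 = 1
5 = 5·1 + 0, so a_5 = 5

[0; 2, 7, 3, 1, 5]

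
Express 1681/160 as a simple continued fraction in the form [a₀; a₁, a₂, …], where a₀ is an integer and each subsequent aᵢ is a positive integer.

⌊1681/160⌋ = 10, remainder 81
⌊160/81⌋ = 1, remainder 79
⌊81/79⌋ = 1, remainder 2
⌊79/2⌋ = 39, remainder 1
⌊2/1⌋ = 2, remainder 0

[10; 1, 1, 39, 2]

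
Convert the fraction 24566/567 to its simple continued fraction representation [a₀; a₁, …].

Repeatedly divide and take the remainder:
⌊24566/567⌋ = 43, remainder 185
⌊567/185⌋ = 3, remainder 12
⌊185/12⌋ = 15, remainder 5
⌊12/5⌋ = 2, remainder 2
⌊5/2⌋ = 2, remainder 1
⌊2/1⌋ = 2, remainder 0

[43; 3, 15, 2, 2, 2]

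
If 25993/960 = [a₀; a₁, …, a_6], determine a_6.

3

⌊25993/960⌋ = 27, remainder 73
⌊960/73⌋ = 13, remainder 11
⌊73/11⌋ = 6, remainder 7
⌊11/7⌋ = 1, remainder 4
⌊7/4⌋ = 1, remainder 3
⌊4/3⌋ = 1, remainder 1
⌊3/1⌋ = 3, remainder 0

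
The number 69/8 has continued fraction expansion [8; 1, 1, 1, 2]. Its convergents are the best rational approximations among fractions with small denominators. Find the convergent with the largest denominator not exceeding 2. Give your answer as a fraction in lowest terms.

List convergents until the denominator exceeds the bound:
a_0 = 8: 8/1  (≤ bound)
a_1 = 1: 9/1  (≤ bound)
a_2 = 1: 17/2  (≤ bound)
a_3 = 1: 26/3  (> 2, stop)

17/2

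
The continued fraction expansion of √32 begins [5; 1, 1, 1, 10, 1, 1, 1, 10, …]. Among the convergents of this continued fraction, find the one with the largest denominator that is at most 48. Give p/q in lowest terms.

List convergents until the denominator exceeds the bound:
a_0 = 5: 5/1  (≤ bound)
a_1 = 1: 6/1  (≤ bound)
a_2 = 1: 11/2  (≤ bound)
a_3 = 1: 17/3  (≤ bound)
a_4 = 10: 181/32  (≤ bound)
a_5 = 1: 198/35  (≤ bound)
a_6 = 1: 379/67  (> 48, stop)

198/35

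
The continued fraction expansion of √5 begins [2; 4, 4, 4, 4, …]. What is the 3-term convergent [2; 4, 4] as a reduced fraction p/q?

38/17

a_0 = 2: 2/1
a_1 = 4: 9/4
a_2 = 4: 38/17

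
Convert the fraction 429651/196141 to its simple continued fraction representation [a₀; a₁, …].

[2; 5, 4, 50, 4, 46]

429651 ÷ 196141 → quotient 2, remainder 37369
196141 ÷ 37369 → quotient 5, remainder 9296
37369 ÷ 9296 → quotient 4, remainder 185
9296 ÷ 185 → quotient 50, remainder 46
185 ÷ 46 → quotient 4, remainder 1
46 ÷ 1 → quotient 46, remainder 0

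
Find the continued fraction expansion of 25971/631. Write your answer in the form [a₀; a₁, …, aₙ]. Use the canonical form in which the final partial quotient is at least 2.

25971 ÷ 631 → quotient 41, remainder 100
631 ÷ 100 → quotient 6, remainder 31
100 ÷ 31 → quotient 3, remainder 7
31 ÷ 7 → quotient 4, remainder 3
7 ÷ 3 → quotient 2, remainder 1
3 ÷ 1 → quotient 3, remainder 0

[41; 6, 3, 4, 2, 3]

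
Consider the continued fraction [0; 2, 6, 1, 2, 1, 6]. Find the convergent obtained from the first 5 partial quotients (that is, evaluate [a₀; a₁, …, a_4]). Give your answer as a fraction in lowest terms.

Start with 2.
1 + 1/(2/1) = 1 + 1/2 = 3/2
6 + 1/(3/2) = 6 + 2/3 = 20/3
2 + 1/(20/3) = 2 + 3/20 = 43/20
0 + 1/(43/20) = 0 + 20/43 = 20/43

20/43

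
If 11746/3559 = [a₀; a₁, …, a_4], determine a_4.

13

11746 ÷ 3559 → quotient 3, remainder 1069
3559 ÷ 1069 → quotient 3, remainder 352
1069 ÷ 352 → quotient 3, remainder 13
352 ÷ 13 → quotient 27, remainder 1
13 ÷ 1 → quotient 13, remainder 0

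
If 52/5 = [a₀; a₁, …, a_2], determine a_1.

2

Repeatedly divide and take the remainder:
52 = 10·5 + 2, so a_0 = 10
5 = 2·2 + 1, so a_1 = 2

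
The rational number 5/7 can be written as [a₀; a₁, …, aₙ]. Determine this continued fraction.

5 ÷ 7 → quotient 0, remainder 5
7 ÷ 5 → quotient 1, remainder 2
5 ÷ 2 → quotient 2, remainder 1
2 ÷ 1 → quotient 2, remainder 0

[0; 1, 2, 2]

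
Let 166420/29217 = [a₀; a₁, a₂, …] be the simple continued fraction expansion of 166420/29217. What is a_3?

3

166420 ÷ 29217 → quotient 5, remainder 20335
29217 ÷ 20335 → quotient 1, remainder 8882
20335 ÷ 8882 → quotient 2, remainder 2571
8882 ÷ 2571 → quotient 3, remainder 1169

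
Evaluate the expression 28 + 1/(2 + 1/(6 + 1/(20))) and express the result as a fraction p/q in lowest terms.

7457/262

a_0 = 28: 28/1
a_1 = 2: 57/2
a_2 = 6: 370/13
a_3 = 20: 7457/262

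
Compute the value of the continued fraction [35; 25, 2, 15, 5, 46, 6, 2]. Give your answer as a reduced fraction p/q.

84475053/2410870

a_0 = 35: 35/1
a_1 = 25: 876/25
a_2 = 2: 1787/51
a_3 = 15: 27681/790
a_4 = 5: 140192/4001
a_5 = 46: 6476513/184836
a_6 = 6: 38999270/1113017
a_7 = 2: 84475053/2410870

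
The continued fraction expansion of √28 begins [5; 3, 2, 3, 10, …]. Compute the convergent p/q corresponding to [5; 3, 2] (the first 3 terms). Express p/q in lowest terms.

37/7

Collapse the nested fraction from the inside out:
Start with 2.
3 + 1/(2/1) = 3 + 1/2 = 7/2
5 + 1/(7/2) = 5 + 2/7 = 37/7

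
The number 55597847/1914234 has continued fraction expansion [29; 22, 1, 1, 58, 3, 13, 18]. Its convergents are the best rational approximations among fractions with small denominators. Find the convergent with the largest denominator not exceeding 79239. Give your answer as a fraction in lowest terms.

230729/7944

a_0 = 29: 29/1  (≤ bound)
a_1 = 22: 639/22  (≤ bound)
a_2 = 1: 668/23  (≤ bound)
a_3 = 1: 1307/45  (≤ bound)
a_4 = 58: 76474/2633  (≤ bound)
a_5 = 3: 230729/7944  (≤ bound)
a_6 = 13: 3075951/105905  (> 79239, stop)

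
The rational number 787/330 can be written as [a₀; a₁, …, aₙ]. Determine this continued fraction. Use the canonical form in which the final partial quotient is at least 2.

[2; 2, 1, 1, 2, 25]

Apply division with remainder until the remainder is 0:
787 = 2·330 + 127, so a_0 = 2
330 = 2·127 + 76, so a_1 = 2
127 = 1·76 + 51, so a_2 = 1
76 = 1·51 + 25, so a_3 = 1
51 = 2·25 + 1, so a_4 = 2
25 = 25·1 + 0, so a_5 = 25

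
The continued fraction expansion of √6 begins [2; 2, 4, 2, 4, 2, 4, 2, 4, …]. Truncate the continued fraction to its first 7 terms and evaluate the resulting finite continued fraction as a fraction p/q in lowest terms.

Start with 4.
2 + 1/(4/1) = 2 + 1/4 = 9/4
4 + 1/(9/4) = 4 + 4/9 = 40/9
2 + 1/(40/9) = 2 + 9/40 = 89/40
4 + 1/(89/40) = 4 + 40/89 = 396/89
2 + 1/(396/89) = 2 + 89/396 = 881/396
2 + 1/(881/396) = 2 + 396/881 = 2158/881

2158/881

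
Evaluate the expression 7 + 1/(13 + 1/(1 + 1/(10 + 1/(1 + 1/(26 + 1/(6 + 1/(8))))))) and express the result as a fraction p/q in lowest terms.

Collapse the nested fraction from the inside out:
Start with 8.
6 + 1/(8/1) = 6 + 1/8 = 49/8
26 + 1/(49/8) = 26 + 8/49 = 1282/49
1 + 1/(1282/49) = 1 + 49/1282 = 1331/1282
10 + 1/(1331/1282) = 10 + 1282/1331 = 14592/1331
1 + 1/(14592/1331) = 1 + 1331/14592 = 15923/14592
13 + 1/(15923/14592) = 13 + 14592/15923 = 221591/15923
7 + 1/(221591/15923) = 7 + 15923/221591 = 1567060/221591

1567060/221591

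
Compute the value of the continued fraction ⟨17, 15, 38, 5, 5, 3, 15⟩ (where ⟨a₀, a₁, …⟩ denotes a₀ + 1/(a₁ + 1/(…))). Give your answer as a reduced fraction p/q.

Use the convergent recurrence hₖ = aₖ·hₖ₋₁ + hₖ₋₂ (and likewise for the denominators kₖ):
a_0 = 17: 17/1
a_1 = 15: 256/15
a_2 = 38: 9745/571
a_3 = 5: 48981/2870
a_4 = 5: 254650/14921
a_5 = 3: 812931/47633
a_6 = 15: 12448615/729416

12448615/729416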